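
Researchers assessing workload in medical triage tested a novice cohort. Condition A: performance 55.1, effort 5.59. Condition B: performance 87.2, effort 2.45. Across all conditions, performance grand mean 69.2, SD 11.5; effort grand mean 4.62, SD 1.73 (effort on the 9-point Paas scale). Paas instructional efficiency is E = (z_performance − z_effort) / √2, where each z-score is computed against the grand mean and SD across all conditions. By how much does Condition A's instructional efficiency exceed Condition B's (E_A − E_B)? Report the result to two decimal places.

Condition A: z_P = (55.1 − 69.2)/11.5 = -1.2261; z_E = (5.59 − 4.62)/1.73 = 0.5607; E_A = (-1.2261 − 0.5607)/√2 = -1.2635.
Condition B: z_P = (87.2 − 69.2)/11.5 = 1.5652; z_E = (2.45 − 4.62)/1.73 = -1.2543; E_B = (1.5652 − (-1.2543))/√2 = 1.9937.
E_A − E_B = -1.2635 − 1.9937 = -3.2572 ≈ -3.26.

-3.26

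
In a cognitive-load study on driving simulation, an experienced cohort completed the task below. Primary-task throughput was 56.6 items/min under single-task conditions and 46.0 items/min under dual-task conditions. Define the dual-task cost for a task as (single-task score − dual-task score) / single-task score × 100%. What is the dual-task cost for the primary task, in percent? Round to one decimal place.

18.7

Cost = (56.6 − 46.0) / 56.6 × 100%
     = 10.6000 / 56.6 × 100% = 18.7279%.
≈ 18.7%.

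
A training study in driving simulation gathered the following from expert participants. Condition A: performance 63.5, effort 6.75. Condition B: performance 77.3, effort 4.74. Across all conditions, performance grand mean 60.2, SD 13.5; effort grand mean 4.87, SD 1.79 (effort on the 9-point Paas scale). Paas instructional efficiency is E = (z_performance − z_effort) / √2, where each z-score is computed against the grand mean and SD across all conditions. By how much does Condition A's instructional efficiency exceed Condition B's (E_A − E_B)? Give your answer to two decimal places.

-1.52

Condition A: z_P = (63.5 − 60.2)/13.5 = 0.2444; z_E = (6.75 − 4.87)/1.79 = 1.0503; E_A = (0.2444 − 1.0503)/√2 = -0.5699.
Condition B: z_P = (77.3 − 60.2)/13.5 = 1.2667; z_E = (4.74 − 4.87)/1.79 = -0.0726; E_B = (1.2667 − (-0.0726))/√2 = 0.9470.
E_A − E_B = -0.5699 − 0.9470 = -1.5169 ≈ -1.52.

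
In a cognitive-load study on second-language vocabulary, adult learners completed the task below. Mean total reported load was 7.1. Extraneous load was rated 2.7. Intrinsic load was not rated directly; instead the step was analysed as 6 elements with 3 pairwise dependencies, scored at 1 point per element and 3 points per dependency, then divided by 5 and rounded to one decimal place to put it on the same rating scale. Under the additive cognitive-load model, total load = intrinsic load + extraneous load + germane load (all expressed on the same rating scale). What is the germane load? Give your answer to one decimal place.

Intrinsic (element-interactivity): (6 × 1 + 3 × 3) / 5 = 15 / 5 = 3.0000 → 3.0.
germane load = total − intrinsic − extraneous
             = 7.1 − 3.0 − 2.7 = 1.4.

1.4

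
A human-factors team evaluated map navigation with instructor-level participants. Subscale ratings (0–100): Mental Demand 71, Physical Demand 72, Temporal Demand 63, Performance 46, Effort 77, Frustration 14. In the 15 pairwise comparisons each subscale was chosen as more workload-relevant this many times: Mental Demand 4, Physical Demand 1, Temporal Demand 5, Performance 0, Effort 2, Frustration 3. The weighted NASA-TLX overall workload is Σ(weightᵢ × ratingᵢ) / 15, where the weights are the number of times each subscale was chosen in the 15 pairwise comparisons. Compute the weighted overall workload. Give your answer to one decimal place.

57.8

The tallies are the weights (they sum to 15).
Weighted sum = 4·71 + 1·72 + 5·63 + 0·46 + 2·77 + 3·14
            = 284 + 72 + 315 + 0 + 154 + 42 = 867.
Overall workload = 867 / 15 = 57.8000 ≈ 57.8.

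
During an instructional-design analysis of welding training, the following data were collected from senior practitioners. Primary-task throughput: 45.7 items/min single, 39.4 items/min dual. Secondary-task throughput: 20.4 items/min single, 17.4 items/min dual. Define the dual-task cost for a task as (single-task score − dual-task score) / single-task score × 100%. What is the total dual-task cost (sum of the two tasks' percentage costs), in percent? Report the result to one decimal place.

Primary cost = (45.7 − 39.4) / 45.7 × 100% = 13.7856%.
Secondary cost = (20.4 − 17.4) / 20.4 × 100% = 14.7059%.
Total = 13.7856% + 14.7059% = 28.4915% ≈ 28.5%.

28.5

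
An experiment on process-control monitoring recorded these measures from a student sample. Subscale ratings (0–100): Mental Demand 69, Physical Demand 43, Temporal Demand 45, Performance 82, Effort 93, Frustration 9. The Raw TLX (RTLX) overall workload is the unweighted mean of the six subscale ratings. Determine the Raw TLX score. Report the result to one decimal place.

Sum of ratings = 69 + 43 + 45 + 82 + 93 + 9 = 341.
RTLX = 341 / 6 = 56.8333 ≈ 56.8.

56.8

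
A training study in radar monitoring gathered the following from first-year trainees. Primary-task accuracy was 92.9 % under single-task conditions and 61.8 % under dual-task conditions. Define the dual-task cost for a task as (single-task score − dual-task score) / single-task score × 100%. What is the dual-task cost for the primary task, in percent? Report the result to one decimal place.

33.5

Cost = (92.9 − 61.8) / 92.9 × 100%
     = 31.1000 / 92.9 × 100% = 33.4769%.
≈ 33.5%.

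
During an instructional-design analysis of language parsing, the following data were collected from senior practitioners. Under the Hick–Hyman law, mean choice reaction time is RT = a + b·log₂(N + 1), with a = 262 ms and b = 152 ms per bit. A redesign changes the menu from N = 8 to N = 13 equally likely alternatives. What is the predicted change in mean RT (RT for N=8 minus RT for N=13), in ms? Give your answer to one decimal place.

RT(8) = 262 + 152·log₂(9) = 262 + 152·3.1699 = 743.8248 ms.
RT(13) = 262 + 152·log₂(14) = 262 + 152·3.8074 = 840.7248 ms.
Difference = 743.8248 − 840.7248 = -96.9000 ≈ -96.9 ms.

-96.9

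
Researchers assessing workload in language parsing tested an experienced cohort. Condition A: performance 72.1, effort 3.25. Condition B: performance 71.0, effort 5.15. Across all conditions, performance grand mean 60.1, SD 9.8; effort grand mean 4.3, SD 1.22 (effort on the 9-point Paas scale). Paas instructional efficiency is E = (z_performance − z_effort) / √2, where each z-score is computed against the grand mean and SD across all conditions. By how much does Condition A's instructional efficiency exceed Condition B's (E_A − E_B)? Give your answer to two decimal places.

1.18

Condition A: z_P = (72.1 − 60.1)/9.8 = 1.2245; z_E = (3.25 − 4.3)/1.22 = -0.8607; E_A = (1.2245 − (-0.8607))/√2 = 1.4745.
Condition B: z_P = (71.0 − 60.1)/9.8 = 1.1122; z_E = (5.15 − 4.3)/1.22 = 0.6967; E_B = (1.1122 − 0.6967)/√2 = 0.2938.
E_A − E_B = 1.4745 − 0.2938 = 1.1807 ≈ 1.18.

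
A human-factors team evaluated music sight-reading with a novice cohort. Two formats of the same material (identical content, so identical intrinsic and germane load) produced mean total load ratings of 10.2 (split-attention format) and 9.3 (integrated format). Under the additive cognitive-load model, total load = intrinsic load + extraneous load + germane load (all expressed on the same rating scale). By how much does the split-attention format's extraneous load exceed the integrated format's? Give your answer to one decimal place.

Intrinsic and germane load are equal across formats, so the difference in total load equals the difference in extraneous load.
Extraneous-load difference = 10.2 − 9.3 = 0.9.

0.9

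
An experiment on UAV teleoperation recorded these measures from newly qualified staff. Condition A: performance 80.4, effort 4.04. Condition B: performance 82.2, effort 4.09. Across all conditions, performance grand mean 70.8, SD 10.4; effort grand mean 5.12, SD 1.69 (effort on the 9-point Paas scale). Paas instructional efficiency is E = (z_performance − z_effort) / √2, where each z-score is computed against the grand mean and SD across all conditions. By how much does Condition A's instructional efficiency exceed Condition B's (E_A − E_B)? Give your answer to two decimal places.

-0.10

Condition A: z_P = (80.4 − 70.8)/10.4 = 0.9231; z_E = (4.04 − 5.12)/1.69 = -0.6391; E_A = (0.9231 − (-0.6391))/√2 = 1.1046.
Condition B: z_P = (82.2 − 70.8)/10.4 = 1.0962; z_E = (4.09 − 5.12)/1.69 = -0.6095; E_B = (1.0962 − (-0.6095))/√2 = 1.2061.
E_A − E_B = 1.1046 − 1.2061 = -0.1015 ≈ -0.10.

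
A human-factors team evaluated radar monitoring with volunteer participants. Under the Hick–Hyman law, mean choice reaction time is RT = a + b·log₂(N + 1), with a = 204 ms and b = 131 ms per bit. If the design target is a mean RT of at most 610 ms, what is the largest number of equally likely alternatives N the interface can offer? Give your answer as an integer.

Set 204 + 131·log₂(N + 1) ≤ 610.
log₂(N + 1) ≤ (610 − 204) / 131 = 3.0992.
N + 1 ≤ 2^3.0992 = 8.5694.
N ≤ 7.5694, so the largest integer N is 7.

7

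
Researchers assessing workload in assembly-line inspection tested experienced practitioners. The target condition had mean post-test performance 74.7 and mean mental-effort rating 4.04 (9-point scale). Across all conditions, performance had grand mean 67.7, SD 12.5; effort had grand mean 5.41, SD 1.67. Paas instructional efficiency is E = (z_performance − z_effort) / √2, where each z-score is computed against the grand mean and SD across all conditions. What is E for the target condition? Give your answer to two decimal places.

z_performance = (74.7 − 67.7) / 12.5 = 7.0000 / 12.5 = 0.5600.
z_effort = (4.04 − 5.41) / 1.67 = -1.3700 / 1.67 = -0.8204.
z_P − z_E = 0.5600 − (-0.8204) = 1.3804.
E = 1.3804 / √2 = 1.3804 / 1.41421 = 0.9761 ≈ 0.98.

0.98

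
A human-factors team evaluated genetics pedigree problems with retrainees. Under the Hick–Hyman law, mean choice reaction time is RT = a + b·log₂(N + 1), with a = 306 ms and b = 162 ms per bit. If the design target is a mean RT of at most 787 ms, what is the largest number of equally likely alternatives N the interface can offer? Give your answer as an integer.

6

Set 306 + 162·log₂(N + 1) ≤ 787.
log₂(N + 1) ≤ (787 − 306) / 162 = 2.9691.
N + 1 ≤ 2^2.9691 = 7.8305.
N ≤ 6.8305, so the largest integer N is 6.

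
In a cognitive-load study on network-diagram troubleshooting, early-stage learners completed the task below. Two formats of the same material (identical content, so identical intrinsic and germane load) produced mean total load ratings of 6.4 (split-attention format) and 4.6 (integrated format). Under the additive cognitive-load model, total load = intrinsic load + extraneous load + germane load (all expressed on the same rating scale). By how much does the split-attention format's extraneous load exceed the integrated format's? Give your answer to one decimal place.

1.8

Intrinsic and germane load are equal across formats, so the difference in total load equals the difference in extraneous load.
Extraneous-load difference = 6.4 − 4.6 = 1.8.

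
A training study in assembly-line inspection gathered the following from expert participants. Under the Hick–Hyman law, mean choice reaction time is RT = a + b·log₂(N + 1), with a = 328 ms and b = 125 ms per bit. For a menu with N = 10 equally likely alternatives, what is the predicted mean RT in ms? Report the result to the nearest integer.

log₂(10 + 1) = log₂(11) = 3.4594.
RT = 328 + 125 × 3.4594 = 328 + 432.4250 = 760.4250 ms.
≈ 760 ms.

760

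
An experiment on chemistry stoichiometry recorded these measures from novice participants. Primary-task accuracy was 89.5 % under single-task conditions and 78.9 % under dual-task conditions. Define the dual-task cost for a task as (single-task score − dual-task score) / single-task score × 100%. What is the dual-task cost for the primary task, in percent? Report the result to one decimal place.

Cost = (89.5 − 78.9) / 89.5 × 100%
     = 10.6000 / 89.5 × 100% = 11.8436%.
≈ 11.8%.

11.8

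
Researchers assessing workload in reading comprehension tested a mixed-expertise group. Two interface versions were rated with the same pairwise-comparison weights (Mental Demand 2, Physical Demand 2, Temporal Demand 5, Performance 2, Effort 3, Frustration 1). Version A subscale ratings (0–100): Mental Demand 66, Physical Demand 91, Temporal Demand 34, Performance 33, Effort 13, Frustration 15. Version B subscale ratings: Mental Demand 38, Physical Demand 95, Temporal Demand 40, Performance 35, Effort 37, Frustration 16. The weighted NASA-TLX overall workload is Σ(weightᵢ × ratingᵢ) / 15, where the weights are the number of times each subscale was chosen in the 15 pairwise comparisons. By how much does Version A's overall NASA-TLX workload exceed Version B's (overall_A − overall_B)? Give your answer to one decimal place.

Version A weighted sum = 2·66 + 2·91 + 5·34 + 2·33 + 3·13 + 1·15 = 132 + 182 + 170 + 66 + 39 + 15 = 604; overall_A = 604/15 = 40.2667.
Version B weighted sum = 2·38 + 2·95 + 5·40 + 2·35 + 3·37 + 1·16 = 76 + 190 + 200 + 70 + 111 + 16 = 663; overall_B = 663/15 = 44.2000.
Difference = 40.2667 − 44.2000 = -3.9333 ≈ -3.9.

-3.9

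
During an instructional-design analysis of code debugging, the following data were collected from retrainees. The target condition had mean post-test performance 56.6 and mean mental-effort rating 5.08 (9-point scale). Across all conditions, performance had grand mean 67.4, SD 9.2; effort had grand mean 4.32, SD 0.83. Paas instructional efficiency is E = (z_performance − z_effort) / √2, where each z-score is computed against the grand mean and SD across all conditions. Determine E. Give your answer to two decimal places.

z_performance = (56.6 − 67.4) / 9.2 = -10.8000 / 9.2 = -1.1739.
z_effort = (5.08 − 4.32) / 0.83 = 0.7600 / 0.83 = 0.9157.
z_P − z_E = -1.1739 − 0.9157 = -2.0896.
E = -2.0896 / √2 = -2.0896 / 1.41421 = -1.4776 ≈ -1.48.

-1.48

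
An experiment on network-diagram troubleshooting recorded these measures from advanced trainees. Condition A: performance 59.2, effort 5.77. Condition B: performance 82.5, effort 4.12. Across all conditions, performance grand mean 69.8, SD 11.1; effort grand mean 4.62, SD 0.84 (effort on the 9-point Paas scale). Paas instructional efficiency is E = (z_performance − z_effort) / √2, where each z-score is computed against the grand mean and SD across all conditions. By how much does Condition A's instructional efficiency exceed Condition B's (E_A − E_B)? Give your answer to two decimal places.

-2.87

Condition A: z_P = (59.2 − 69.8)/11.1 = -0.9550; z_E = (5.77 − 4.62)/0.84 = 1.3690; E_A = (-0.9550 − 1.3690)/√2 = -1.6433.
Condition B: z_P = (82.5 − 69.8)/11.1 = 1.1441; z_E = (4.12 − 4.62)/0.84 = -0.5952; E_B = (1.1441 − (-0.5952))/√2 = 1.2299.
E_A − E_B = -1.6433 − 1.2299 = -2.8732 ≈ -2.87.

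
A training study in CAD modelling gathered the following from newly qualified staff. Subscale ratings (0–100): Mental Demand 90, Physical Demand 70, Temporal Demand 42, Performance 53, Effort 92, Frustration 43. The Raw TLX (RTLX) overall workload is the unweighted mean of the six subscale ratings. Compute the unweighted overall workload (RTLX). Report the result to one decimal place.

65.0

Sum of ratings = 90 + 70 + 42 + 53 + 92 + 43 = 390.
RTLX = 390 / 6 = 65.0000 ≈ 65.0.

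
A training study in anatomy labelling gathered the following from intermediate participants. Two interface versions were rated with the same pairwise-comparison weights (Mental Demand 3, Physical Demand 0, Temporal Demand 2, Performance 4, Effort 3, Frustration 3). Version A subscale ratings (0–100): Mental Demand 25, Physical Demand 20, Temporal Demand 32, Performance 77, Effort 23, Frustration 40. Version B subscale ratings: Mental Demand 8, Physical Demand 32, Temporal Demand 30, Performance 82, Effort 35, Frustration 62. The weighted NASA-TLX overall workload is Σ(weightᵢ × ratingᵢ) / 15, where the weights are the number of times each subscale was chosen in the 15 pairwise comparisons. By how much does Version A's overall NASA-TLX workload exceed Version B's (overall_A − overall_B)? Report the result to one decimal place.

-4.5

Version A weighted sum = 3·25 + 0·20 + 2·32 + 4·77 + 3·23 + 3·40 = 75 + 0 + 64 + 308 + 69 + 120 = 636; overall_A = 636/15 = 42.4000.
Version B weighted sum = 3·8 + 0·32 + 2·30 + 4·82 + 3·35 + 3·62 = 24 + 0 + 60 + 328 + 105 + 186 = 703; overall_B = 703/15 = 46.8667.
Difference = 42.4000 − 46.8667 = -4.4667 ≈ -4.5.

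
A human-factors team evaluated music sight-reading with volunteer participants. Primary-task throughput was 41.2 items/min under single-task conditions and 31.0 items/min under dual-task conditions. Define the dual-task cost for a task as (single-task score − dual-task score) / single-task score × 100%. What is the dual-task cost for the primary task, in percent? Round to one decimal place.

24.8

Cost = (41.2 − 31.0) / 41.2 × 100%
     = 10.2000 / 41.2 × 100% = 24.7573%.
≈ 24.8%.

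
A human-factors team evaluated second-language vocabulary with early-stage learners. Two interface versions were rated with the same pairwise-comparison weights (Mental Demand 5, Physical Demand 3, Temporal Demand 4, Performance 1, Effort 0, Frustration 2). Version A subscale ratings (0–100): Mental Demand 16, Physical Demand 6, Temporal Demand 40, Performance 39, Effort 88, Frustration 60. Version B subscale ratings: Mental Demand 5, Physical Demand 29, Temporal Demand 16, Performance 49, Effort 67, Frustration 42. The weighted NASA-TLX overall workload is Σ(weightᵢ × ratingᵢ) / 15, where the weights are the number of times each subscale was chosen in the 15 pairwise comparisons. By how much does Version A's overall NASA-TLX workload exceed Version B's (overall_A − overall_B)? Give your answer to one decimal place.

7.2

Version A weighted sum = 5·16 + 3·6 + 4·40 + 1·39 + 0·88 + 2·60 = 80 + 18 + 160 + 39 + 0 + 120 = 417; overall_A = 417/15 = 27.8000.
Version B weighted sum = 5·5 + 3·29 + 4·16 + 1·49 + 0·67 + 2·42 = 25 + 87 + 64 + 49 + 0 + 84 = 309; overall_B = 309/15 = 20.6000.
Difference = 27.8000 − 20.6000 = 7.2000 ≈ 7.2.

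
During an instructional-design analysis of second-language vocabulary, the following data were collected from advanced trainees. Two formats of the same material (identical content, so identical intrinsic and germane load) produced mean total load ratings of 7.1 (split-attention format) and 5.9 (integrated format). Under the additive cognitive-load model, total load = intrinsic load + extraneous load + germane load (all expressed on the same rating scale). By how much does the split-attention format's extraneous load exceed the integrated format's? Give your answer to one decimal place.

Intrinsic and germane load are equal across formats, so the difference in total load equals the difference in extraneous load.
Extraneous-load difference = 7.1 − 5.9 = 1.2.

1.2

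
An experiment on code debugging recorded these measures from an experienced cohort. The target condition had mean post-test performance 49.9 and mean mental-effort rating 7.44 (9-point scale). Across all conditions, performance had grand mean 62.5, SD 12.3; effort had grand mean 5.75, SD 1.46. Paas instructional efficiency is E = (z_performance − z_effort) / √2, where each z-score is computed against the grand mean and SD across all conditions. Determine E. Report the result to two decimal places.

z_performance = (49.9 − 62.5) / 12.3 = -12.6000 / 12.3 = -1.0244.
z_effort = (7.44 − 5.75) / 1.46 = 1.6900 / 1.46 = 1.1575.
z_P − z_E = -1.0244 − 1.1575 = -2.1819.
E = -2.1819 / √2 = -2.1819 / 1.41421 = -1.5428 ≈ -1.54.

-1.54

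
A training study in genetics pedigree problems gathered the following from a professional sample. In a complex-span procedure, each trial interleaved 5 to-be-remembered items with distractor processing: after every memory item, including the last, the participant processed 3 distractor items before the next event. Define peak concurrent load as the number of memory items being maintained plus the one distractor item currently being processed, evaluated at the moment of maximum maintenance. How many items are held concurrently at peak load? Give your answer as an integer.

6

Maintenance is greatest during the distractor(s) after memory item 5: all 5 memory items are being held.
One distractor item is concurrently being processed.
Peak concurrent load = 5 + 1 = 6 items.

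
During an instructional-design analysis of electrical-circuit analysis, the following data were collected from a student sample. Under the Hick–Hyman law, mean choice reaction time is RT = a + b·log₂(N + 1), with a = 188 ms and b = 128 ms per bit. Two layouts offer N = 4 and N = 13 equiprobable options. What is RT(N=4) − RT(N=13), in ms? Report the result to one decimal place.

-190.1

RT(4) = 188 + 128·log₂(5) = 188 + 128·2.3219 = 485.2032 ms.
RT(13) = 188 + 128·log₂(14) = 188 + 128·3.8074 = 675.3472 ms.
Difference = 485.2032 − 675.3472 = -190.1440 ≈ -190.1 ms.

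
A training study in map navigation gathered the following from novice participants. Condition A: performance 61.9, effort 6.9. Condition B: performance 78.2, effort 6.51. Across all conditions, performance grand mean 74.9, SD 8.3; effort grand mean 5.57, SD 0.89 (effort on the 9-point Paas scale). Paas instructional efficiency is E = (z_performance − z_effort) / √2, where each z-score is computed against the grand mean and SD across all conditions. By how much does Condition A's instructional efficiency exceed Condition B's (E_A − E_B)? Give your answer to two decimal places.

Condition A: z_P = (61.9 − 74.9)/8.3 = -1.5663; z_E = (6.9 − 5.57)/0.89 = 1.4944; E_A = (-1.5663 − 1.4944)/√2 = -2.1642.
Condition B: z_P = (78.2 − 74.9)/8.3 = 0.3976; z_E = (6.51 − 5.57)/0.89 = 1.0562; E_B = (0.3976 − 1.0562)/√2 = -0.4657.
E_A − E_B = -2.1642 − (-0.4657) = -1.6985 ≈ -1.70.

-1.70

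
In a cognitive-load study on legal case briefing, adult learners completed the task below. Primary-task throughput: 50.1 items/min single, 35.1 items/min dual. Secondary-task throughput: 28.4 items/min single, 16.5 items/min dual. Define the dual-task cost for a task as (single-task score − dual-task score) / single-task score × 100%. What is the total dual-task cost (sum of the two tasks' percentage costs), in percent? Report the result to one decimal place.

71.8

Primary cost = (50.1 − 35.1) / 50.1 × 100% = 29.9401%.
Secondary cost = (28.4 − 16.5) / 28.4 × 100% = 41.9014%.
Total = 29.9401% + 41.9014% = 71.8415% ≈ 71.8%.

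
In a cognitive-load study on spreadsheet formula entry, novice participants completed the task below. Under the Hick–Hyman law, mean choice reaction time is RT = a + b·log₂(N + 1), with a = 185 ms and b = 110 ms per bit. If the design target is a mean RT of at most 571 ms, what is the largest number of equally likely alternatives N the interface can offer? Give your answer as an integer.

Set 185 + 110·log₂(N + 1) ≤ 571.
log₂(N + 1) ≤ (571 − 185) / 110 = 3.5091.
N + 1 ≤ 2^3.5091 = 11.3853.
N ≤ 10.3853, so the largest integer N is 10.

10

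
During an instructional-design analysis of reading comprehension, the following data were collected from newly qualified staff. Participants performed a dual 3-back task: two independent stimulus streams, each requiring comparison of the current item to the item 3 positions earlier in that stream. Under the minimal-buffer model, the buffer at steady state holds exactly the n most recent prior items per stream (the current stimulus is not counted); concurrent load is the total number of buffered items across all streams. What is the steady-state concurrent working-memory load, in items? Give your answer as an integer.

Each stream's buffer holds its 3 most recent prior items.
Two independent streams: 2 × 3 = 6 buffered items at steady state.

6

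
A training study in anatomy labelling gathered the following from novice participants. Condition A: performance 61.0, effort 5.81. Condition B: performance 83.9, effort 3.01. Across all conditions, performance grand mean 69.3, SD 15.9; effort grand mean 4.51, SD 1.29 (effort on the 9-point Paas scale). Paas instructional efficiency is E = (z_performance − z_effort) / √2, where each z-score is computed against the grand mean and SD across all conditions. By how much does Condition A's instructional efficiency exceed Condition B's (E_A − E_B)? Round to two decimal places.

Condition A: z_P = (61.0 − 69.3)/15.9 = -0.5220; z_E = (5.81 − 4.51)/1.29 = 1.0078; E_A = (-0.5220 − 1.0078)/√2 = -1.0817.
Condition B: z_P = (83.9 − 69.3)/15.9 = 0.9182; z_E = (3.01 − 4.51)/1.29 = -1.1628; E_B = (0.9182 − (-1.1628))/√2 = 1.4715.
E_A − E_B = -1.0817 − 1.4715 = -2.5532 ≈ -2.55.

-2.55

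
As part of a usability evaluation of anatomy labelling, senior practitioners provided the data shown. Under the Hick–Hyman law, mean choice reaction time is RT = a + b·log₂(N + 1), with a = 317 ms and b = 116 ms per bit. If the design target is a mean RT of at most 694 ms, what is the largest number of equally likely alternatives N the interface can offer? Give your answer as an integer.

Set 317 + 116·log₂(N + 1) ≤ 694.
log₂(N + 1) ≤ (694 − 317) / 116 = 3.2500.
N + 1 ≤ 2^3.2500 = 9.5137.
N ≤ 8.5137, so the largest integer N is 8.

8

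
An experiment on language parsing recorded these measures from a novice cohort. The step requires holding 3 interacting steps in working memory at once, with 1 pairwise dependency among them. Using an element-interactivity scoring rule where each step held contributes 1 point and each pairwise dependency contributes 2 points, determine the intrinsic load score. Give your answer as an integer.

5

Element contribution: 3 × 1 = 3.
Interaction contribution: 1 × 2 = 2.
Intrinsic load = 3 + 2 = 5.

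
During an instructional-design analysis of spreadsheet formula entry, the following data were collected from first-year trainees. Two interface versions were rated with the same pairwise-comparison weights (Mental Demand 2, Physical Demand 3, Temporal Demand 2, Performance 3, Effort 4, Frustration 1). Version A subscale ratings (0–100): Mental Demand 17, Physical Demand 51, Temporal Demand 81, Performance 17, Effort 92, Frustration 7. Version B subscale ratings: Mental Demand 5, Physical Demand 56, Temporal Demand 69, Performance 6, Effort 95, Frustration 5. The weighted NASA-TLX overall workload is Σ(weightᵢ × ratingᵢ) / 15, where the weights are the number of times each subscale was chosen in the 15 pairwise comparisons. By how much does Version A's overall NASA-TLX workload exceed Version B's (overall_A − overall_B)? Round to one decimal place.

Version A weighted sum = 2·17 + 3·51 + 2·81 + 3·17 + 4·92 + 1·7 = 34 + 153 + 162 + 51 + 368 + 7 = 775; overall_A = 775/15 = 51.6667.
Version B weighted sum = 2·5 + 3·56 + 2·69 + 3·6 + 4·95 + 1·5 = 10 + 168 + 138 + 18 + 380 + 5 = 719; overall_B = 719/15 = 47.9333.
Difference = 51.6667 − 47.9333 = 3.7334 ≈ 3.7.

3.7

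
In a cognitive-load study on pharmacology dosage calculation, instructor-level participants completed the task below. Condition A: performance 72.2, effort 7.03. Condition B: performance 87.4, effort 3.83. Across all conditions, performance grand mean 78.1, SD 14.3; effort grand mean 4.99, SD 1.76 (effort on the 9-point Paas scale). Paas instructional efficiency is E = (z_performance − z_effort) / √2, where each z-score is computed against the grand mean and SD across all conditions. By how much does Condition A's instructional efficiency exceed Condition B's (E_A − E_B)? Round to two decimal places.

-2.04

Condition A: z_P = (72.2 − 78.1)/14.3 = -0.4126; z_E = (7.03 − 4.99)/1.76 = 1.1591; E_A = (-0.4126 − 1.1591)/√2 = -1.1114.
Condition B: z_P = (87.4 − 78.1)/14.3 = 0.6503; z_E = (3.83 − 4.99)/1.76 = -0.6591; E_B = (0.6503 − (-0.6591))/√2 = 0.9259.
E_A − E_B = -1.1114 − 0.9259 = -2.0373 ≈ -2.04.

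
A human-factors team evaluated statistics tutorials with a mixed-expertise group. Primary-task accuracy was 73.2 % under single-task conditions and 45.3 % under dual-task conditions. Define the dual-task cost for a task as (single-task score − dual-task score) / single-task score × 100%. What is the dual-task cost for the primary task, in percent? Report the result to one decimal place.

38.1

Cost = (73.2 − 45.3) / 73.2 × 100%
     = 27.9000 / 73.2 × 100% = 38.1148%.
≈ 38.1%.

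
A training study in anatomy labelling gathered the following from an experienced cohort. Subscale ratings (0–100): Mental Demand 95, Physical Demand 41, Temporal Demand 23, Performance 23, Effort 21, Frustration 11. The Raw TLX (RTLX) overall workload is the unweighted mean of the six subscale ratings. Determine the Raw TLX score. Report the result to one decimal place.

Sum of ratings = 95 + 41 + 23 + 23 + 21 + 11 = 214.
RTLX = 214 / 6 = 35.6667 ≈ 35.7.

35.7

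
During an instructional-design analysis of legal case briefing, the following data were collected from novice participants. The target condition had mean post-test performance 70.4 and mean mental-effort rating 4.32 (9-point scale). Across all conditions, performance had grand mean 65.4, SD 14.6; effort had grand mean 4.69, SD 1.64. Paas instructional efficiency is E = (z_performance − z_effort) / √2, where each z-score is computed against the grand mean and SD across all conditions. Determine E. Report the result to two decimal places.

z_performance = (70.4 − 65.4) / 14.6 = 5.0000 / 14.6 = 0.3425.
z_effort = (4.32 − 4.69) / 1.64 = -0.3700 / 1.64 = -0.2256.
z_P − z_E = 0.3425 − (-0.2256) = 0.5681.
E = 0.5681 / √2 = 0.5681 / 1.41421 = 0.4017 ≈ 0.40.

0.40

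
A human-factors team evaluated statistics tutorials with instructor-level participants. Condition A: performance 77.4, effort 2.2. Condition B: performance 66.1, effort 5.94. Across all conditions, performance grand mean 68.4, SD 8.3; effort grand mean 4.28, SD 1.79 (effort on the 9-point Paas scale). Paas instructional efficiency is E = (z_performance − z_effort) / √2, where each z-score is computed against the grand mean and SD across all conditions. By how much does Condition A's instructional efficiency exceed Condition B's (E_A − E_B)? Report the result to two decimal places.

Condition A: z_P = (77.4 − 68.4)/8.3 = 1.0843; z_E = (2.2 − 4.28)/1.79 = -1.1620; E_A = (1.0843 − (-1.1620))/√2 = 1.5884.
Condition B: z_P = (66.1 − 68.4)/8.3 = -0.2771; z_E = (5.94 − 4.28)/1.79 = 0.9274; E_B = (-0.2771 − 0.9274)/√2 = -0.8517.
E_A − E_B = 1.5884 − (-0.8517) = 2.4401 ≈ 2.44.

2.44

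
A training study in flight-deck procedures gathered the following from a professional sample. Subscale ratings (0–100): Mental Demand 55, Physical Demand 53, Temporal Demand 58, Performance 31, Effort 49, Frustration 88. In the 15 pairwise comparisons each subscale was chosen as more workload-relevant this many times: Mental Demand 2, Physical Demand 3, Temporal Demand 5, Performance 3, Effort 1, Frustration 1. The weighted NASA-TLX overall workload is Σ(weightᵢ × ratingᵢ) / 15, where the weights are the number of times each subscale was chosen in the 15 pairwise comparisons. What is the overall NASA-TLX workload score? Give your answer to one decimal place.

52.6

The tallies are the weights (they sum to 15).
Weighted sum = 2·55 + 3·53 + 5·58 + 3·31 + 1·49 + 1·88
            = 110 + 159 + 290 + 93 + 49 + 88 = 789.
Overall workload = 789 / 15 = 52.6000 ≈ 52.6.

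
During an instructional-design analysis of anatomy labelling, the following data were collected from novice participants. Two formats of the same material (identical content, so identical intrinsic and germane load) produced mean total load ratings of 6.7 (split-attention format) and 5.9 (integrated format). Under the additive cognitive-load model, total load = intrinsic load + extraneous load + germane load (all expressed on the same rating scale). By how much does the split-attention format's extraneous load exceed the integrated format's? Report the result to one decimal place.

0.8

Intrinsic and germane load are equal across formats, so the difference in total load equals the difference in extraneous load.
Extraneous-load difference = 6.7 − 5.9 = 0.8.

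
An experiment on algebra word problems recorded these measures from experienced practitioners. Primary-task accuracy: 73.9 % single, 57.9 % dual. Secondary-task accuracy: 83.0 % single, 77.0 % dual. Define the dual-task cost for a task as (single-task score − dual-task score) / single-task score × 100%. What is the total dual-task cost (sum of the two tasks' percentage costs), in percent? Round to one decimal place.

28.9

Primary cost = (73.9 − 57.9) / 73.9 × 100% = 21.6509%.
Secondary cost = (83.0 − 77.0) / 83.0 × 100% = 7.2289%.
Total = 21.6509% + 7.2289% = 28.8798% ≈ 28.9%.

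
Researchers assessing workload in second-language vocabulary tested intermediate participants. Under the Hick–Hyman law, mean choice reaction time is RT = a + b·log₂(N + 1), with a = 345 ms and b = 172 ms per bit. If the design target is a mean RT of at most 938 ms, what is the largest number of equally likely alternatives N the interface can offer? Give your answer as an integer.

9

Set 345 + 172·log₂(N + 1) ≤ 938.
log₂(N + 1) ≤ (938 − 345) / 172 = 3.4477.
N + 1 ≤ 2^3.4477 = 10.9109.
N ≤ 9.9109, so the largest integer N is 9.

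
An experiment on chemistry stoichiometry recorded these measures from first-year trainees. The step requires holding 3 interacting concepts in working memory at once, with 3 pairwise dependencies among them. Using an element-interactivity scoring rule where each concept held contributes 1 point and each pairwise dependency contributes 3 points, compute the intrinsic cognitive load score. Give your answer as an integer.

Element contribution: 3 × 1 = 3.
Interaction contribution: 3 × 3 = 9.
Intrinsic load = 3 + 9 = 12.

12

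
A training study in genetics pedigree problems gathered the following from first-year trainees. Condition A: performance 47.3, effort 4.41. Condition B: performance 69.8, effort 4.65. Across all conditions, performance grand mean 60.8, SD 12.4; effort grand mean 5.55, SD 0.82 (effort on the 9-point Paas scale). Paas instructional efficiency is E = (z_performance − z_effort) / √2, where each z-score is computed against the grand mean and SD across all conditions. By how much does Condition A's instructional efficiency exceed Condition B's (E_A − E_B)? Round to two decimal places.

Condition A: z_P = (47.3 − 60.8)/12.4 = -1.0887; z_E = (4.41 − 5.55)/0.82 = -1.3902; E_A = (-1.0887 − (-1.3902))/√2 = 0.2132.
Condition B: z_P = (69.8 − 60.8)/12.4 = 0.7258; z_E = (4.65 − 5.55)/0.82 = -1.0976; E_B = (0.7258 − (-1.0976))/√2 = 1.2893.
E_A − E_B = 0.2132 − 1.2893 = -1.0761 ≈ -1.08.

-1.08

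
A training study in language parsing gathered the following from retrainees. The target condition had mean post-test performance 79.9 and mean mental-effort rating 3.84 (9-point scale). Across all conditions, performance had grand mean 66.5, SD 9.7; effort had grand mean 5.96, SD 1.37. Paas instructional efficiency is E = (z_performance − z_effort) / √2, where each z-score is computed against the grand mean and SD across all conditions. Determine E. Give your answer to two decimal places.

z_performance = (79.9 − 66.5) / 9.7 = 13.4000 / 9.7 = 1.3814.
z_effort = (3.84 − 5.96) / 1.37 = -2.1200 / 1.37 = -1.5474.
z_P − z_E = 1.3814 − (-1.5474) = 2.9288.
E = 2.9288 / √2 = 2.9288 / 1.41421 = 2.0710 ≈ 2.07.

2.07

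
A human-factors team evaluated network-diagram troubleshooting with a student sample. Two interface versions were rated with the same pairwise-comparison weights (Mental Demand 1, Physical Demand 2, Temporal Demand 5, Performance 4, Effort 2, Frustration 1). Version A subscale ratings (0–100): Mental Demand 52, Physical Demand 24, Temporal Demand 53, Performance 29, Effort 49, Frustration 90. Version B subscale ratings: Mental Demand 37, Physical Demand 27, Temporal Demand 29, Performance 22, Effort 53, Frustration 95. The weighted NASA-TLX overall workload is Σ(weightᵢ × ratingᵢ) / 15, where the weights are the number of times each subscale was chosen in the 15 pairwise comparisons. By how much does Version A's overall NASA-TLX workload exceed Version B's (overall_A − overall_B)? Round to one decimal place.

Version A weighted sum = 1·52 + 2·24 + 5·53 + 4·29 + 2·49 + 1·90 = 52 + 48 + 265 + 116 + 98 + 90 = 669; overall_A = 669/15 = 44.6000.
Version B weighted sum = 1·37 + 2·27 + 5·29 + 4·22 + 2·53 + 1·95 = 37 + 54 + 145 + 88 + 106 + 95 = 525; overall_B = 525/15 = 35.0000.
Difference = 44.6000 − 35.0000 = 9.6000 ≈ 9.6.

9.6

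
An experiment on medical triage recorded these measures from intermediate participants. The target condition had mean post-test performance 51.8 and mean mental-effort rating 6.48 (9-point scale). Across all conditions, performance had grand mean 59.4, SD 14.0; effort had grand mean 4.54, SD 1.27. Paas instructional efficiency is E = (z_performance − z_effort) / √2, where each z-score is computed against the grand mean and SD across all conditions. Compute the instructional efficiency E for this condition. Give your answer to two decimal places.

-1.46

z_performance = (51.8 − 59.4) / 14.0 = -7.6000 / 14.0 = -0.5429.
z_effort = (6.48 − 4.54) / 1.27 = 1.9400 / 1.27 = 1.5276.
z_P − z_E = -0.5429 − 1.5276 = -2.0705.
E = -2.0705 / √2 = -2.0705 / 1.41421 = -1.4641 ≈ -1.46.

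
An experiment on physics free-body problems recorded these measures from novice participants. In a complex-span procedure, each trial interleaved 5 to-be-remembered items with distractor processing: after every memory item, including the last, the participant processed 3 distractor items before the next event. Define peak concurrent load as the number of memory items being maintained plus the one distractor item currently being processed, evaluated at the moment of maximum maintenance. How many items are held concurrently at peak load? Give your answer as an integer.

Maintenance is greatest during the distractor(s) after memory item 5: all 5 memory items are being held.
One distractor item is concurrently being processed.
Peak concurrent load = 5 + 1 = 6 items.

6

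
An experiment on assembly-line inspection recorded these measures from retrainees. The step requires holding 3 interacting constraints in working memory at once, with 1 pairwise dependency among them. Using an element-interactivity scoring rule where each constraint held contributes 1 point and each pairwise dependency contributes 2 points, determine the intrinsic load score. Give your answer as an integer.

5

Element contribution: 3 × 1 = 3.
Interaction contribution: 1 × 2 = 2.
Intrinsic load = 3 + 2 = 5.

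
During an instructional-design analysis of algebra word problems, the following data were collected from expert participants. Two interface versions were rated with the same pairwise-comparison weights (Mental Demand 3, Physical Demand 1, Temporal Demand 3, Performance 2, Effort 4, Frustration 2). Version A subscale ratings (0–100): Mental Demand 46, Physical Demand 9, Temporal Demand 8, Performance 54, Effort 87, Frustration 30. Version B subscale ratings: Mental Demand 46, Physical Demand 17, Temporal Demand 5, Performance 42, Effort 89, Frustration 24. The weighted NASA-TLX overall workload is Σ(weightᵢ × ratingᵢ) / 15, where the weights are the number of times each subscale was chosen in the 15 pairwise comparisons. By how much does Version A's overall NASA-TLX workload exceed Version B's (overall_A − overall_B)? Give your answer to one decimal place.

1.9

Version A weighted sum = 3·46 + 1·9 + 3·8 + 2·54 + 4·87 + 2·30 = 138 + 9 + 24 + 108 + 348 + 60 = 687; overall_A = 687/15 = 45.8000.
Version B weighted sum = 3·46 + 1·17 + 3·5 + 2·42 + 4·89 + 2·24 = 138 + 17 + 15 + 84 + 356 + 48 = 658; overall_B = 658/15 = 43.8667.
Difference = 45.8000 − 43.8667 = 1.9333 ≈ 1.9.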